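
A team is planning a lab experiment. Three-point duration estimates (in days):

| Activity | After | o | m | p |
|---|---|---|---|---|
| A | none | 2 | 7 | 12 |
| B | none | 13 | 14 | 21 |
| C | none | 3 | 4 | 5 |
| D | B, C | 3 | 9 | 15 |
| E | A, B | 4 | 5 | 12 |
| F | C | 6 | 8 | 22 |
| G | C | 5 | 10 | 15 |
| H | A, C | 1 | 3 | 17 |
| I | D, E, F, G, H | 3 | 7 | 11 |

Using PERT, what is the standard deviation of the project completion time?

te_A = (2 + 4·7 + 12)/6 = 42/6 = 7; σ²_A = ((12−2)/6)² = 2.778
te_B = (13 + 4·14 + 21)/6 = 90/6 = 15; σ²_B = ((21−13)/6)² = 1.778
te_C = (3 + 4·4 + 5)/6 = 24/6 = 4; σ²_C = ((5−3)/6)² = 0.111
te_D = (3 + 4·9 + 15)/6 = 54/6 = 9; σ²_D = ((15−3)/6)² = 4.000
te_E = (4 + 4·5 + 12)/6 = 36/6 = 6; σ²_E = ((12−4)/6)² = 1.778
te_F = (6 + 4·8 + 22)/6 = 60/6 = 10; σ²_F = ((22−6)/6)² = 7.111
te_G = (5 + 4·10 + 15)/6 = 60/6 = 10; σ²_G = ((15−5)/6)² = 2.778
te_H = (1 + 4·3 + 17)/6 = 30/6 = 5; σ²_H = ((17−1)/6)² = 7.111
te_I = (3 + 4·7 + 11)/6 = 42/6 = 7; σ²_I = ((11−3)/6)² = 1.778

Forward pass:
ES_A = 0; EF_A = 7
ES_B = 0; EF_B = 15
ES_C = 0; EF_C = 4
ES_D = max(EF_B=15, EF_C=4) = 15; EF_D = 15+9 = 24
ES_E = max(EF_A=7, EF_B=15) = 15; EF_E = 15+6 = 21
ES_F = 4; EF_F = 4+10 = 14
ES_G = 4; EF_G = 4+10 = 14
ES_H = max(EF_A=7, EF_C=4) = 7; EF_H = 7+5 = 12
ES_I = max(EF_D=24, EF_E=21, EF_F=14, EF_G=14, EF_H=12) = 24; EF_I = 24+7 = 31
Expected project duration μ = 31 days. Critical path: B → D → I.

Variance along critical path = 1.778 + 4.000 + 1.778 = 7.556
σ = √7.556 = 2.749 days

2.75 days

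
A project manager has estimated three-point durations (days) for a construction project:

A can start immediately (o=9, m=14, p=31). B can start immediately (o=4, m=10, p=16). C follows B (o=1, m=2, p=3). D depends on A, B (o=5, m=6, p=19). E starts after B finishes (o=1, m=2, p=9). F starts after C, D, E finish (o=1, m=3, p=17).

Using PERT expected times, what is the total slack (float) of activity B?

te_A = (9 + 4·14 + 31)/6 = 96/6 = 16
te_B = (4 + 4·10 + 16)/6 = 60/6 = 10
te_C = (1 + 4·2 + 3)/6 = 12/6 = 2
te_D = (5 + 4·6 + 19)/6 = 48/6 = 8
te_E = (1 + 4·2 + 9)/6 = 18/6 = 3
te_F = (1 + 4·3 + 17)/6 = 30/6 = 5

Forward pass:
ES_A = 0; EF_A = 16
ES_B = 0; EF_B = 10
ES_C = 10; EF_C = 10+2 = 12
ES_D = max(EF_A=16, EF_B=10) = 16; EF_D = 16+8 = 24
ES_E = 10; EF_E = 10+3 = 13
ES_F = max(EF_C=12, EF_D=24, EF_E=13) = 24; EF_F = 24+5 = 29
Expected project duration μ = 29 days. Critical path: A → D → F.

Backward pass:
LF_F = 29; LS_F = 29−5 = 24
LF_E = LS_F = 24; LS_E = 24−3 = 21
LF_D = LS_F = 24; LS_D = 24−8 = 16
LF_C = LS_F = 24; LS_C = 24−2 = 22
LF_B = min(LS_C=22, LS_D=16, LS_E=21) = 16; LS_B = 16−10 = 6
LF_A = LS_D = 16; LS_A = 16−16 = 0
Slack_B = LS_B − ES_B = 6 − 0 = 6

6 days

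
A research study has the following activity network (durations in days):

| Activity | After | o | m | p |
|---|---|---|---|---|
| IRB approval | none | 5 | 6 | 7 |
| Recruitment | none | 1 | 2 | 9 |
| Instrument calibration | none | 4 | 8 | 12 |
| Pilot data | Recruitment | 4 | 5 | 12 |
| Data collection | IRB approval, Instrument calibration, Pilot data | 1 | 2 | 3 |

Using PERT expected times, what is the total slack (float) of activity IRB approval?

3 days

te_IRB approval = (5 + 4·6 + 7)/6 = 36/6 = 6
te_Recruitment = (1 + 4·2 + 9)/6 = 18/6 = 3
te_Instrument calibration = (4 + 4·8 + 12)/6 = 48/6 = 8
te_Pilot data = (4 + 4·5 + 12)/6 = 36/6 = 6
te_Data collection = (1 + 4·2 + 3)/6 = 12/6 = 2

Forward pass:
ES_IRB approval = 0; EF_IRB approval = 6
ES_Recruitment = 0; EF_Recruitment = 3
ES_Instrument calibration = 0; EF_Instrument calibration = 8
ES_Pilot data = 3; EF_Pilot data = 3+6 = 9
ES_Data collection = max(EF_IRB approval=6, EF_Instrument calibration=8, EF_Pilot data=9) = 9; EF_Data collection = 9+2 = 11
Expected project duration μ = 11 days. Critical path: Recruitment → Pilot data → Data collection.

Backward pass:
LF_Data collection = 11; LS_Data collection = 11−2 = 9
LF_Pilot data = LS_Data collection = 9; LS_Pilot data = 9−6 = 3
LF_Instrument calibration = LS_Data collection = 9; LS_Instrument calibration = 9−8 = 1
LF_Recruitment = LS_Pilot data = 3; LS_Recruitment = 3−3 = 0
LF_IRB approval = LS_Data collection = 9; LS_IRB approval = 9−6 = 3
Slack_IRB approval = LS_IRB approval − ES_IRB approval = 3 − 0 = 3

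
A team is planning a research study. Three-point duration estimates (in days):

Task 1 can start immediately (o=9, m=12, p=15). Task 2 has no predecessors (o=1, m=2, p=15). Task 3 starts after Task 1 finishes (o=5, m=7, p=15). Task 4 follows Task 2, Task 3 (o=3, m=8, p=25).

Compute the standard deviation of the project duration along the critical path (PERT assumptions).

te_Task 1 = (9 + 4·12 + 15)/6 = 72/6 = 12; σ²_Task 1 = ((15−9)/6)² = 1.000
te_Task 2 = (1 + 4·2 + 15)/6 = 24/6 = 4; σ²_Task 2 = ((15−1)/6)² = 5.444
te_Task 3 = (5 + 4·7 + 15)/6 = 48/6 = 8; σ²_Task 3 = ((15−5)/6)² = 2.778
te_Task 4 = (3 + 4·8 + 25)/6 = 60/6 = 10; σ²_Task 4 = ((25−3)/6)² = 13.444

Forward pass:
ES_Task 1 = 0; EF_Task 1 = 12
ES_Task 2 = 0; EF_Task 2 = 4
ES_Task 3 = 12; EF_Task 3 = 12+8 = 20
ES_Task 4 = max(EF_Task 2=4, EF_Task 3=20) = 20; EF_Task 4 = 20+10 = 30
Expected project duration μ = 30 days. Critical path: Task 1 → Task 3 → Task 4.

Variance along critical path = 1.000 + 2.778 + 13.444 = 17.222
σ = √17.222 = 4.150 days

4.15 days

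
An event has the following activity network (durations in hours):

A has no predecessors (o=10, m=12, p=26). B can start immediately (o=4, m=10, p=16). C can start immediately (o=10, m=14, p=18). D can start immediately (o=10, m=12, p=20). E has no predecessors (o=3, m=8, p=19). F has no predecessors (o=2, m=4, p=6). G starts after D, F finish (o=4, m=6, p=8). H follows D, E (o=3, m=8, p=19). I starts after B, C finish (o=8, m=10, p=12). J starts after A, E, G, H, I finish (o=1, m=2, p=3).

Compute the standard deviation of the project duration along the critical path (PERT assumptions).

1.53 hours

te_A = (10 + 4·12 + 26)/6 = 84/6 = 14; σ²_A = ((26−10)/6)² = 7.111
te_B = (4 + 4·10 + 16)/6 = 60/6 = 10; σ²_B = ((16−4)/6)² = 4.000
te_C = (10 + 4·14 + 18)/6 = 84/6 = 14; σ²_C = ((18−10)/6)² = 1.778
te_D = (10 + 4·12 + 20)/6 = 78/6 = 13; σ²_D = ((20−10)/6)² = 2.778
te_E = (3 + 4·8 + 19)/6 = 54/6 = 9; σ²_E = ((19−3)/6)² = 7.111
te_F = (2 + 4·4 + 6)/6 = 24/6 = 4; σ²_F = ((6−2)/6)² = 0.444
te_G = (4 + 4·6 + 8)/6 = 36/6 = 6; σ²_G = ((8−4)/6)² = 0.444
te_H = (3 + 4·8 + 19)/6 = 54/6 = 9; σ²_H = ((19−3)/6)² = 7.111
te_I = (8 + 4·10 + 12)/6 = 60/6 = 10; σ²_I = ((12−8)/6)² = 0.444
te_J = (1 + 4·2 + 3)/6 = 12/6 = 2; σ²_J = ((3−1)/6)² = 0.111

Forward pass:
ES_A = 0; EF_A = 14
ES_B = 0; EF_B = 10
ES_C = 0; EF_C = 14
ES_D = 0; EF_D = 13
ES_E = 0; EF_E = 9
ES_F = 0; EF_F = 4
ES_G = max(EF_D=13, EF_F=4) = 13; EF_G = 13+6 = 19
ES_H = max(EF_D=13, EF_E=9) = 13; EF_H = 13+9 = 22
ES_I = max(EF_B=10, EF_C=14) = 14; EF_I = 14+10 = 24
ES_J = max(EF_A=14, EF_E=9, EF_G=19, EF_H=22, EF_I=24) = 24; EF_J = 24+2 = 26
Expected project duration μ = 26 hours. Critical path: C → I → J.

Variance along critical path = 1.778 + 0.444 + 0.111 = 2.333
σ = √2.333 = 1.528 hours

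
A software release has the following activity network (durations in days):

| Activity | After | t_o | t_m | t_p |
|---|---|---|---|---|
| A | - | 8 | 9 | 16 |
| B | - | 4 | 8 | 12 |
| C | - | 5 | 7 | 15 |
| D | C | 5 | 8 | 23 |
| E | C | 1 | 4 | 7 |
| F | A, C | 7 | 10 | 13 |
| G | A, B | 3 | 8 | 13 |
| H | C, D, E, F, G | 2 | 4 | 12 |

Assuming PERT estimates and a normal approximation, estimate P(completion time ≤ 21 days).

te_A = (8 + 4·9 + 16)/6 = 60/6 = 10; σ²_A = ((16−8)/6)² = 1.778
te_B = (4 + 4·8 + 12)/6 = 48/6 = 8; σ²_B = ((12−4)/6)² = 1.778
te_C = (5 + 4·7 + 15)/6 = 48/6 = 8; σ²_C = ((15−5)/6)² = 2.778
te_D = (5 + 4·8 + 23)/6 = 60/6 = 10; σ²_D = ((23−5)/6)² = 9.000
te_E = (1 + 4·4 + 7)/6 = 24/6 = 4; σ²_E = ((7−1)/6)² = 1.000
te_F = (7 + 4·10 + 13)/6 = 60/6 = 10; σ²_F = ((13−7)/6)² = 1.000
te_G = (3 + 4·8 + 13)/6 = 48/6 = 8; σ²_G = ((13−3)/6)² = 2.778
te_H = (2 + 4·4 + 12)/6 = 30/6 = 5; σ²_H = ((12−2)/6)² = 2.778

Forward pass:
ES_A = 0; EF_A = 10
ES_B = 0; EF_B = 8
ES_C = 0; EF_C = 8
ES_D = 8; EF_D = 8+10 = 18
ES_E = 8; EF_E = 8+4 = 12
ES_F = max(EF_A=10, EF_C=8) = 10; EF_F = 10+10 = 20
ES_G = max(EF_A=10, EF_B=8) = 10; EF_G = 10+8 = 18
ES_H = max(EF_C=8, EF_D=18, EF_E=12, EF_F=20, EF_G=18) = 20; EF_H = 20+5 = 25
Expected project duration μ = 25 days. Critical path: A → F → H.

Variance along critical path = 1.778 + 1.000 + 2.778 = 5.556; σ = √5.556 = 2.357 days.
Z = (21 − 25) / 2.357 = -1.697
P(T ≤ 21) = Φ(-1.697) ≈ 0.045

0.045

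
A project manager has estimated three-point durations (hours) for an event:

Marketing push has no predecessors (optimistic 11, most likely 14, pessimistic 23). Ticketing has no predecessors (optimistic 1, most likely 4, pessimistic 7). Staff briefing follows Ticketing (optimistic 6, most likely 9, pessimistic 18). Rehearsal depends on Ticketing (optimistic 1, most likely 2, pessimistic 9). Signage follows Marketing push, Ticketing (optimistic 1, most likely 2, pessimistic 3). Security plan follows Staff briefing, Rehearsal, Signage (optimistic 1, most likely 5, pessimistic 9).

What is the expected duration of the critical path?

22 hours

te_Marketing push = (11 + 4·14 + 23)/6 = 90/6 = 15
te_Ticketing = (1 + 4·4 + 7)/6 = 24/6 = 4
te_Staff briefing = (6 + 4·9 + 18)/6 = 60/6 = 10
te_Rehearsal = (1 + 4·2 + 9)/6 = 18/6 = 3
te_Signage = (1 + 4·2 + 3)/6 = 12/6 = 2
te_Security plan = (1 + 4·5 + 9)/6 = 30/6 = 5

Forward pass:
ES_Marketing push = 0; EF_Marketing push = 15
ES_Ticketing = 0; EF_Ticketing = 4
ES_Staff briefing = 4; EF_Staff briefing = 4+10 = 14
ES_Rehearsal = 4; EF_Rehearsal = 4+3 = 7
ES_Signage = max(EF_Marketing push=15, EF_Ticketing=4) = 15; EF_Signage = 15+2 = 17
ES_Security plan = max(EF_Staff briefing=14, EF_Rehearsal=7, EF_Signage=17) = 17; EF_Security plan = 17+5 = 22
Expected project duration μ = 22 hours. Critical path: Marketing push → Signage → Security plan.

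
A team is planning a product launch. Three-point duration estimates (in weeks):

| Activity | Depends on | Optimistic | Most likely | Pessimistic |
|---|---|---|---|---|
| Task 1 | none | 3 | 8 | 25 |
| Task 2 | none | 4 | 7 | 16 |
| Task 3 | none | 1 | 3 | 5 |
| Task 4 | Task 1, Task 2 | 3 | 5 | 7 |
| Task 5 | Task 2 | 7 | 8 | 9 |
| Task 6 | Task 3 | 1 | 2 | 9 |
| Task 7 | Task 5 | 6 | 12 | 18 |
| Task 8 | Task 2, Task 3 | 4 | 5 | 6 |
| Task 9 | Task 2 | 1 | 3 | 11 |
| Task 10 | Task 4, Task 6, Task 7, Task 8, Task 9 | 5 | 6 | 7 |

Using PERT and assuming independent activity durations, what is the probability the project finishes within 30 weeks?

te_Task 1 = (3 + 4·8 + 25)/6 = 60/6 = 10; σ²_Task 1 = ((25−3)/6)² = 13.444
te_Task 2 = (4 + 4·7 + 16)/6 = 48/6 = 8; σ²_Task 2 = ((16−4)/6)² = 4.000
te_Task 3 = (1 + 4·3 + 5)/6 = 18/6 = 3; σ²_Task 3 = ((5−1)/6)² = 0.444
te_Task 4 = (3 + 4·5 + 7)/6 = 30/6 = 5; σ²_Task 4 = ((7−3)/6)² = 0.444
te_Task 5 = (7 + 4·8 + 9)/6 = 48/6 = 8; σ²_Task 5 = ((9−7)/6)² = 0.111
te_Task 6 = (1 + 4·2 + 9)/6 = 18/6 = 3; σ²_Task 6 = ((9−1)/6)² = 1.778
te_Task 7 = (6 + 4·12 + 18)/6 = 72/6 = 12; σ²_Task 7 = ((18−6)/6)² = 4.000
te_Task 8 = (4 + 4·5 + 6)/6 = 30/6 = 5; σ²_Task 8 = ((6−4)/6)² = 0.111
te_Task 9 = (1 + 4·3 + 11)/6 = 24/6 = 4; σ²_Task 9 = ((11−1)/6)² = 2.778
te_Task 10 = (5 + 4·6 + 7)/6 = 36/6 = 6; σ²_Task 10 = ((7−5)/6)² = 0.111

Forward pass:
ES_Task 1 = 0; EF_Task 1 = 10
ES_Task 2 = 0; EF_Task 2 = 8
ES_Task 3 = 0; EF_Task 3 = 3
ES_Task 4 = max(EF_Task 1=10, EF_Task 2=8) = 10; EF_Task 4 = 10+5 = 15
ES_Task 5 = 8; EF_Task 5 = 8+8 = 16
ES_Task 6 = 3; EF_Task 6 = 3+3 = 6
ES_Task 7 = 16; EF_Task 7 = 16+12 = 28
ES_Task 8 = max(EF_Task 2=8, EF_Task 3=3) = 8; EF_Task 8 = 8+5 = 13
ES_Task 9 = 8; EF_Task 9 = 8+4 = 12
ES_Task 10 = max(EF_Task 4=15, EF_Task 6=6, EF_Task 7=28, EF_Task 8=13, EF_Task 9=12) = 28; EF_Task 10 = 28+6 = 34
Expected project duration μ = 34 weeks. Critical path: Task 2 → Task 5 → Task 7 → Task 10.

Variance along critical path = 4.000 + 0.111 + 4.000 + 0.111 = 8.222; σ = √8.222 = 2.867 weeks.
Z = (30 − 34) / 2.867 = -1.395
P(T ≤ 30) = Φ(-1.395) ≈ 0.082

0.082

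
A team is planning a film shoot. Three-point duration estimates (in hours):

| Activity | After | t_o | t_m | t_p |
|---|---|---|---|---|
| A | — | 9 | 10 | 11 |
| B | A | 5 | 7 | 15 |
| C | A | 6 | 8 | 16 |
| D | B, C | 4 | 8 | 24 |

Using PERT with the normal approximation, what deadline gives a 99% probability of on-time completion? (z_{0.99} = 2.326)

37.7 hours

te_A = (9 + 4·10 + 11)/6 = 60/6 = 10; σ²_A = ((11−9)/6)² = 0.111
te_B = (5 + 4·7 + 15)/6 = 48/6 = 8; σ²_B = ((15−5)/6)² = 2.778
te_C = (6 + 4·8 + 16)/6 = 54/6 = 9; σ²_C = ((16−6)/6)² = 2.778
te_D = (4 + 4·8 + 24)/6 = 60/6 = 10; σ²_D = ((24−4)/6)² = 11.111

Forward pass:
ES_A = 0; EF_A = 10
ES_B = 10; EF_B = 10+8 = 18
ES_C = 10; EF_C = 10+9 = 19
ES_D = max(EF_B=18, EF_C=19) = 19; EF_D = 19+10 = 29
Expected project duration μ = 29 hours. Critical path: A → C → D.

Variance along critical path = 0.111 + 2.778 + 11.111 = 14.000; σ = 3.742 hours.
D = μ + z·σ = 29 + 2.326·3.742 = 37.7 hours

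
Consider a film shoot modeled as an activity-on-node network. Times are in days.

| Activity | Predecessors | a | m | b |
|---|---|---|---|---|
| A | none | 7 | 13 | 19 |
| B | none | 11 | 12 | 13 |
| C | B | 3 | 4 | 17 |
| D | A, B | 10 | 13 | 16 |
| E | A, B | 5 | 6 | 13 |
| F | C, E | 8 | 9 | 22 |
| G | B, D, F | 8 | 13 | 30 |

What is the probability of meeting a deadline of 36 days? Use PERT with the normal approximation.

0.022

te_A = (7 + 4·13 + 19)/6 = 78/6 = 13; σ²_A = ((19−7)/6)² = 4.000
te_B = (11 + 4·12 + 13)/6 = 72/6 = 12; σ²_B = ((13−11)/6)² = 0.111
te_C = (3 + 4·4 + 17)/6 = 36/6 = 6; σ²_C = ((17−3)/6)² = 5.444
te_D = (10 + 4·13 + 16)/6 = 78/6 = 13; σ²_D = ((16−10)/6)² = 1.000
te_E = (5 + 4·6 + 13)/6 = 42/6 = 7; σ²_E = ((13−5)/6)² = 1.778
te_F = (8 + 4·9 + 22)/6 = 66/6 = 11; σ²_F = ((22−8)/6)² = 5.444
te_G = (8 + 4·13 + 30)/6 = 90/6 = 15; σ²_G = ((30−8)/6)² = 13.444

Forward pass:
ES_A = 0; EF_A = 13
ES_B = 0; EF_B = 12
ES_C = 12; EF_C = 12+6 = 18
ES_D = max(EF_A=13, EF_B=12) = 13; EF_D = 13+13 = 26
ES_E = max(EF_A=13, EF_B=12) = 13; EF_E = 13+7 = 20
ES_F = max(EF_C=18, EF_E=20) = 20; EF_F = 20+11 = 31
ES_G = max(EF_B=12, EF_D=26, EF_F=31) = 31; EF_G = 31+15 = 46
Expected project duration μ = 46 days. Critical path: A → E → F → G.

Variance along critical path = 4.000 + 1.778 + 5.444 + 13.444 = 24.667; σ = √24.667 = 4.967 days.
Z = (36 − 46) / 4.967 = -2.013
P(T ≤ 36) = Φ(-2.013) ≈ 0.022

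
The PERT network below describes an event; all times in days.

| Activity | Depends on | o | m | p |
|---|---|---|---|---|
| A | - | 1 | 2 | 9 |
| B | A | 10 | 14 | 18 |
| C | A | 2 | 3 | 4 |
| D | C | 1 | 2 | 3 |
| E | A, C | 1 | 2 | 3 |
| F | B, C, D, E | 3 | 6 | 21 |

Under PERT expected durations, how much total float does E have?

te_A = (1 + 4·2 + 9)/6 = 18/6 = 3
te_B = (10 + 4·14 + 18)/6 = 84/6 = 14
te_C = (2 + 4·3 + 4)/6 = 18/6 = 3
te_D = (1 + 4·2 + 3)/6 = 12/6 = 2
te_E = (1 + 4·2 + 3)/6 = 12/6 = 2
te_F = (3 + 4·6 + 21)/6 = 48/6 = 8

Forward pass:
ES_A = 0; EF_A = 3
ES_B = 3; EF_B = 3+14 = 17
ES_C = 3; EF_C = 3+3 = 6
ES_D = 6; EF_D = 6+2 = 8
ES_E = max(EF_A=3, EF_C=6) = 6; EF_E = 6+2 = 8
ES_F = max(EF_B=17, EF_C=6, EF_D=8, EF_E=8) = 17; EF_F = 17+8 = 25
Expected project duration μ = 25 days. Critical path: A → B → F.

Backward pass:
LF_F = 25; LS_F = 25−8 = 17
LF_E = LS_F = 17; LS_E = 17−2 = 15
LF_D = LS_F = 17; LS_D = 17−2 = 15
LF_C = min(LS_D=15, LS_E=15, LS_F=17) = 15; LS_C = 15−3 = 12
LF_B = LS_F = 17; LS_B = 17−14 = 3
LF_A = min(LS_B=3, LS_C=12, LS_E=15) = 3; LS_A = 3−3 = 0
Slack_E = LS_E − ES_E = 15 − 6 = 9

9 days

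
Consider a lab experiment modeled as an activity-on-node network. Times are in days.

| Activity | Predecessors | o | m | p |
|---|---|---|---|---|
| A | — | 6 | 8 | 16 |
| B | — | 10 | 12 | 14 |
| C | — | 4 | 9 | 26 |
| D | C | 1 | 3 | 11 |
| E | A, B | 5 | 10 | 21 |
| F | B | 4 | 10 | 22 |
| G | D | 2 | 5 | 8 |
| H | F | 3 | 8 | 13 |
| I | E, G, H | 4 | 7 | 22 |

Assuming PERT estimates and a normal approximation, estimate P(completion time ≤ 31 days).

0.025

te_A = (6 + 4·8 + 16)/6 = 54/6 = 9; σ²_A = ((16−6)/6)² = 2.778
te_B = (10 + 4·12 + 14)/6 = 72/6 = 12; σ²_B = ((14−10)/6)² = 0.444
te_C = (4 + 4·9 + 26)/6 = 66/6 = 11; σ²_C = ((26−4)/6)² = 13.444
te_D = (1 + 4·3 + 11)/6 = 24/6 = 4; σ²_D = ((11−1)/6)² = 2.778
te_E = (5 + 4·10 + 21)/6 = 66/6 = 11; σ²_E = ((21−5)/6)² = 7.111
te_F = (4 + 4·10 + 22)/6 = 66/6 = 11; σ²_F = ((22−4)/6)² = 9.000
te_G = (2 + 4·5 + 8)/6 = 30/6 = 5; σ²_G = ((8−2)/6)² = 1.000
te_H = (3 + 4·8 + 13)/6 = 48/6 = 8; σ²_H = ((13−3)/6)² = 2.778
te_I = (4 + 4·7 + 22)/6 = 54/6 = 9; σ²_I = ((22−4)/6)² = 9.000

Forward pass:
ES_A = 0; EF_A = 9
ES_B = 0; EF_B = 12
ES_C = 0; EF_C = 11
ES_D = 11; EF_D = 11+4 = 15
ES_E = max(EF_A=9, EF_B=12) = 12; EF_E = 12+11 = 23
ES_F = 12; EF_F = 12+11 = 23
ES_G = 15; EF_G = 15+5 = 20
ES_H = 23; EF_H = 23+8 = 31
ES_I = max(EF_E=23, EF_G=20, EF_H=31) = 31; EF_I = 31+9 = 40
Expected project duration μ = 40 days. Critical path: B → F → H → I.

Variance along critical path = 0.444 + 9.000 + 2.778 + 9.000 = 21.222; σ = √21.222 = 4.607 days.
Z = (31 − 40) / 4.607 = -1.954
P(T ≤ 31) = Φ(-1.954) ≈ 0.025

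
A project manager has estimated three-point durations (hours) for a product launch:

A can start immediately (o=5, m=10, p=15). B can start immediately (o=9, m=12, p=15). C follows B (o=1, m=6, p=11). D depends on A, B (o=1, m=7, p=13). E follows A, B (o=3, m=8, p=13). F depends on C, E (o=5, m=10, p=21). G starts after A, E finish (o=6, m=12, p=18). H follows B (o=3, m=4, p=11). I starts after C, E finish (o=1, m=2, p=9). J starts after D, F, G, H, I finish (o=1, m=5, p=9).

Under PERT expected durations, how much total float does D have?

13 hours

te_A = (5 + 4·10 + 15)/6 = 60/6 = 10
te_B = (9 + 4·12 + 15)/6 = 72/6 = 12
te_C = (1 + 4·6 + 11)/6 = 36/6 = 6
te_D = (1 + 4·7 + 13)/6 = 42/6 = 7
te_E = (3 + 4·8 + 13)/6 = 48/6 = 8
te_F = (5 + 4·10 + 21)/6 = 66/6 = 11
te_G = (6 + 4·12 + 18)/6 = 72/6 = 12
te_H = (3 + 4·4 + 11)/6 = 30/6 = 5
te_I = (1 + 4·2 + 9)/6 = 18/6 = 3
te_J = (1 + 4·5 + 9)/6 = 30/6 = 5

Forward pass:
ES_A = 0; EF_A = 10
ES_B = 0; EF_B = 12
ES_C = 12; EF_C = 12+6 = 18
ES_D = max(EF_A=10, EF_B=12) = 12; EF_D = 12+7 = 19
ES_E = max(EF_A=10, EF_B=12) = 12; EF_E = 12+8 = 20
ES_F = max(EF_C=18, EF_E=20) = 20; EF_F = 20+11 = 31
ES_G = max(EF_A=10, EF_E=20) = 20; EF_G = 20+12 = 32
ES_H = 12; EF_H = 12+5 = 17
ES_I = max(EF_C=18, EF_E=20) = 20; EF_I = 20+3 = 23
ES_J = max(EF_D=19, EF_F=31, EF_G=32, EF_H=17, EF_I=23) = 32; EF_J = 32+5 = 37
Expected project duration μ = 37 hours. Critical path: B → E → G → J.

Backward pass:
LF_J = 37; LS_J = 37−5 = 32
LF_I = LS_J = 32; LS_I = 32−3 = 29
LF_H = LS_J = 32; LS_H = 32−5 = 27
LF_G = LS_J = 32; LS_G = 32−12 = 20
LF_F = LS_J = 32; LS_F = 32−11 = 21
LF_E = min(LS_F=21, LS_G=20, LS_I=29) = 20; LS_E = 20−8 = 12
LF_D = LS_J = 32; LS_D = 32−7 = 25
LF_C = min(LS_F=21, LS_I=29) = 21; LS_C = 21−6 = 15
LF_B = min(LS_C=15, LS_D=25, LS_E=12, LS_H=27) = 12; LS_B = 12−12 = 0
LF_A = min(LS_D=25, LS_E=12, LS_G=20) = 12; LS_A = 12−10 = 2
Slack_D = LS_D − ES_D = 25 − 12 = 13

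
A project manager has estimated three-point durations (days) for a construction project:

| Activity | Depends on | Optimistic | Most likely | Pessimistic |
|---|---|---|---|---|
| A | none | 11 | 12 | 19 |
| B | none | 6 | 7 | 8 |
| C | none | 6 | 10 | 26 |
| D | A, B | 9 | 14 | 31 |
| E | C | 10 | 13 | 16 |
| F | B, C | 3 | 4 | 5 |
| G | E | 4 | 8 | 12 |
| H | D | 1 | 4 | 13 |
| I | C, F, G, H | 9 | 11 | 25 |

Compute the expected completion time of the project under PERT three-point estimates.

47 days

te_A = (11 + 4·12 + 19)/6 = 78/6 = 13
te_B = (6 + 4·7 + 8)/6 = 42/6 = 7
te_C = (6 + 4·10 + 26)/6 = 72/6 = 12
te_D = (9 + 4·14 + 31)/6 = 96/6 = 16
te_E = (10 + 4·13 + 16)/6 = 78/6 = 13
te_F = (3 + 4·4 + 5)/6 = 24/6 = 4
te_G = (4 + 4·8 + 12)/6 = 48/6 = 8
te_H = (1 + 4·4 + 13)/6 = 30/6 = 5
te_I = (9 + 4·11 + 25)/6 = 78/6 = 13

Forward pass:
ES_A = 0; EF_A = 13
ES_B = 0; EF_B = 7
ES_C = 0; EF_C = 12
ES_D = max(EF_A=13, EF_B=7) = 13; EF_D = 13+16 = 29
ES_E = 12; EF_E = 12+13 = 25
ES_F = max(EF_B=7, EF_C=12) = 12; EF_F = 12+4 = 16
ES_G = 25; EF_G = 25+8 = 33
ES_H = 29; EF_H = 29+5 = 34
ES_I = max(EF_C=12, EF_F=16, EF_G=33, EF_H=34) = 34; EF_I = 34+13 = 47
Expected project duration μ = 47 days. Critical path: A → D → H → I.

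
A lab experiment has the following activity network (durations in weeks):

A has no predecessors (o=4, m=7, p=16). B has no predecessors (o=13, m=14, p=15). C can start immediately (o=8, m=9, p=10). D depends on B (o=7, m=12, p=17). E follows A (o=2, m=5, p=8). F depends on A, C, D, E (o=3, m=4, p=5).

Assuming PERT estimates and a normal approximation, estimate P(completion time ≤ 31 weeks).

te_A = (4 + 4·7 + 16)/6 = 48/6 = 8; σ²_A = ((16−4)/6)² = 4.000
te_B = (13 + 4·14 + 15)/6 = 84/6 = 14; σ²_B = ((15−13)/6)² = 0.111
te_C = (8 + 4·9 + 10)/6 = 54/6 = 9; σ²_C = ((10−8)/6)² = 0.111
te_D = (7 + 4·12 + 17)/6 = 72/6 = 12; σ²_D = ((17−7)/6)² = 2.778
te_E = (2 + 4·5 + 8)/6 = 30/6 = 5; σ²_E = ((8−2)/6)² = 1.000
te_F = (3 + 4·4 + 5)/6 = 24/6 = 4; σ²_F = ((5−3)/6)² = 0.111

Forward pass:
ES_A = 0; EF_A = 8
ES_B = 0; EF_B = 14
ES_C = 0; EF_C = 9
ES_D = 14; EF_D = 14+12 = 26
ES_E = 8; EF_E = 8+5 = 13
ES_F = max(EF_A=8, EF_C=9, EF_D=26, EF_E=13) = 26; EF_F = 26+4 = 30
Expected project duration μ = 30 weeks. Critical path: B → D → F.

Variance along critical path = 0.111 + 2.778 + 0.111 = 3.000; σ = √3.000 = 1.732 weeks.
Z = (31 − 30) / 1.732 = 0.577
P(T ≤ 31) = Φ(0.577) ≈ 0.718

0.718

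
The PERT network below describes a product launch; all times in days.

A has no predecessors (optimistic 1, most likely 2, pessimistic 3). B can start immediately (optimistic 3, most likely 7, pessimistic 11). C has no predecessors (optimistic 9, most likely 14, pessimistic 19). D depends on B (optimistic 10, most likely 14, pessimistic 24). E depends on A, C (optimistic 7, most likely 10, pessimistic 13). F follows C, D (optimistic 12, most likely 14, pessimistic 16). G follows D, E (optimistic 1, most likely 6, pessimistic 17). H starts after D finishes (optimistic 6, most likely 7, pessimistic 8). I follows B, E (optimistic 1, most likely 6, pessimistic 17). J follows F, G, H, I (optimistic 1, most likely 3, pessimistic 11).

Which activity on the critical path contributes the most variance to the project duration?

te_A = (1 + 4·2 + 3)/6 = 12/6 = 2; σ²_A = ((3−1)/6)² = 0.111
te_B = (3 + 4·7 + 11)/6 = 42/6 = 7; σ²_B = ((11−3)/6)² = 1.778
te_C = (9 + 4·14 + 19)/6 = 84/6 = 14; σ²_C = ((19−9)/6)² = 2.778
te_D = (10 + 4·14 + 24)/6 = 90/6 = 15; σ²_D = ((24−10)/6)² = 5.444
te_E = (7 + 4·10 + 13)/6 = 60/6 = 10; σ²_E = ((13−7)/6)² = 1.000
te_F = (12 + 4·14 + 16)/6 = 84/6 = 14; σ²_F = ((16−12)/6)² = 0.444
te_G = (1 + 4·6 + 17)/6 = 42/6 = 7; σ²_G = ((17−1)/6)² = 7.111
te_H = (6 + 4·7 + 8)/6 = 42/6 = 7; σ²_H = ((8−6)/6)² = 0.111
te_I = (1 + 4·6 + 17)/6 = 42/6 = 7; σ²_I = ((17−1)/6)² = 7.111
te_J = (1 + 4·3 + 11)/6 = 24/6 = 4; σ²_J = ((11−1)/6)² = 2.778

Forward pass:
ES_A = 0; EF_A = 2
ES_B = 0; EF_B = 7
ES_C = 0; EF_C = 14
ES_D = 7; EF_D = 7+15 = 22
ES_E = max(EF_A=2, EF_C=14) = 14; EF_E = 14+10 = 24
ES_F = max(EF_C=14, EF_D=22) = 22; EF_F = 22+14 = 36
ES_G = max(EF_D=22, EF_E=24) = 24; EF_G = 24+7 = 31
ES_H = 22; EF_H = 22+7 = 29
ES_I = max(EF_B=7, EF_E=24) = 24; EF_I = 24+7 = 31
ES_J = max(EF_F=36, EF_G=31, EF_H=29, EF_I=31) = 36; EF_J = 36+4 = 40
Expected project duration μ = 40 days. Critical path: B → D → F → J.

Variances on critical path: σ²_B=1.778, σ²_D=5.444, σ²_F=0.444, σ²_J=2.778.
Largest is σ²_D = 5.444.

D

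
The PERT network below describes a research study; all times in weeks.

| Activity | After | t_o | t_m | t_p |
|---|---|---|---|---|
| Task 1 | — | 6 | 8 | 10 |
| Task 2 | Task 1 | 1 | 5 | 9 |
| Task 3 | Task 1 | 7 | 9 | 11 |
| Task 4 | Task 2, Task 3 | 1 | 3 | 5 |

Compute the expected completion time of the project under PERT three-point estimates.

20 weeks

te_Task 1 = (6 + 4·8 + 10)/6 = 48/6 = 8
te_Task 2 = (1 + 4·5 + 9)/6 = 30/6 = 5
te_Task 3 = (7 + 4·9 + 11)/6 = 54/6 = 9
te_Task 4 = (1 + 4·3 + 5)/6 = 18/6 = 3

Forward pass:
ES_Task 1 = 0; EF_Task 1 = 8
ES_Task 2 = 8; EF_Task 2 = 8+5 = 13
ES_Task 3 = 8; EF_Task 3 = 8+9 = 17
ES_Task 4 = max(EF_Task 2=13, EF_Task 3=17) = 17; EF_Task 4 = 17+3 = 20
Expected project duration μ = 20 weeks. Critical path: Task 1 → Task 3 → Task 4.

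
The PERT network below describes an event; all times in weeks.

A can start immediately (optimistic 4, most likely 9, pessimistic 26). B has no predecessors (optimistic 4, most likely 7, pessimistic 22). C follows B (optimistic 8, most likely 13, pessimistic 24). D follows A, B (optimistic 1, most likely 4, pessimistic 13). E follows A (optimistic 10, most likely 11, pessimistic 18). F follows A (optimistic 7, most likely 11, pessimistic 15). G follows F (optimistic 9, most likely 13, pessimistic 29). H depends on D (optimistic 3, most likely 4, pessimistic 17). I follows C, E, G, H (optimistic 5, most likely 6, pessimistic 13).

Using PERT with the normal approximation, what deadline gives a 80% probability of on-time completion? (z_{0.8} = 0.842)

48.5 weeks

te_A = (4 + 4·9 + 26)/6 = 66/6 = 11; σ²_A = ((26−4)/6)² = 13.444
te_B = (4 + 4·7 + 22)/6 = 54/6 = 9; σ²_B = ((22−4)/6)² = 9.000
te_C = (8 + 4·13 + 24)/6 = 84/6 = 14; σ²_C = ((24−8)/6)² = 7.111
te_D = (1 + 4·4 + 13)/6 = 30/6 = 5; σ²_D = ((13−1)/6)² = 4.000
te_E = (10 + 4·11 + 18)/6 = 72/6 = 12; σ²_E = ((18−10)/6)² = 1.778
te_F = (7 + 4·11 + 15)/6 = 66/6 = 11; σ²_F = ((15−7)/6)² = 1.778
te_G = (9 + 4·13 + 29)/6 = 90/6 = 15; σ²_G = ((29−9)/6)² = 11.111
te_H = (3 + 4·4 + 17)/6 = 36/6 = 6; σ²_H = ((17−3)/6)² = 5.444
te_I = (5 + 4·6 + 13)/6 = 42/6 = 7; σ²_I = ((13−5)/6)² = 1.778

Forward pass:
ES_A = 0; EF_A = 11
ES_B = 0; EF_B = 9
ES_C = 9; EF_C = 9+14 = 23
ES_D = max(EF_A=11, EF_B=9) = 11; EF_D = 11+5 = 16
ES_E = 11; EF_E = 11+12 = 23
ES_F = 11; EF_F = 11+11 = 22
ES_G = 22; EF_G = 22+15 = 37
ES_H = 16; EF_H = 16+6 = 22
ES_I = max(EF_C=23, EF_E=23, EF_G=37, EF_H=22) = 37; EF_I = 37+7 = 44
Expected project duration μ = 44 weeks. Critical path: A → F → G → I.

Variance along critical path = 13.444 + 1.778 + 11.111 + 1.778 = 28.111; σ = 5.302 weeks.
D = μ + z·σ = 44 + 0.842·5.302 = 48.5 weeks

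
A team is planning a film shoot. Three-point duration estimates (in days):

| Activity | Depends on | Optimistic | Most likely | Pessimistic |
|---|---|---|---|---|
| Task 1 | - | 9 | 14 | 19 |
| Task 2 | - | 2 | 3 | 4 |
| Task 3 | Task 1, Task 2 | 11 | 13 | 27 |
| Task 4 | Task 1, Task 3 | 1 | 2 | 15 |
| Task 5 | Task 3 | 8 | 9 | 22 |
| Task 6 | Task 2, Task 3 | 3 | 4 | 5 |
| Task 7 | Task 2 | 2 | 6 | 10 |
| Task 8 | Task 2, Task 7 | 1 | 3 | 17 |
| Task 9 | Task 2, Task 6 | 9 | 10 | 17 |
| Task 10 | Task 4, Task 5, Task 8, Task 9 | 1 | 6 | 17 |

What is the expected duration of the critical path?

te_Task 1 = (9 + 4·14 + 19)/6 = 84/6 = 14
te_Task 2 = (2 + 4·3 + 4)/6 = 18/6 = 3
te_Task 3 = (11 + 4·13 + 27)/6 = 90/6 = 15
te_Task 4 = (1 + 4·2 + 15)/6 = 24/6 = 4
te_Task 5 = (8 + 4·9 + 22)/6 = 66/6 = 11
te_Task 6 = (3 + 4·4 + 5)/6 = 24/6 = 4
te_Task 7 = (2 + 4·6 + 10)/6 = 36/6 = 6
te_Task 8 = (1 + 4·3 + 17)/6 = 30/6 = 5
te_Task 9 = (9 + 4·10 + 17)/6 = 66/6 = 11
te_Task 10 = (1 + 4·6 + 17)/6 = 42/6 = 7

Forward pass:
ES_Task 1 = 0; EF_Task 1 = 14
ES_Task 2 = 0; EF_Task 2 = 3
ES_Task 3 = max(EF_Task 1=14, EF_Task 2=3) = 14; EF_Task 3 = 14+15 = 29
ES_Task 4 = max(EF_Task 1=14, EF_Task 3=29) = 29; EF_Task 4 = 29+4 = 33
ES_Task 5 = 29; EF_Task 5 = 29+11 = 40
ES_Task 6 = max(EF_Task 2=3, EF_Task 3=29) = 29; EF_Task 6 = 29+4 = 33
ES_Task 7 = 3; EF_Task 7 = 3+6 = 9
ES_Task 8 = max(EF_Task 2=3, EF_Task 7=9) = 9; EF_Task 8 = 9+5 = 14
ES_Task 9 = max(EF_Task 2=3, EF_Task 6=33) = 33; EF_Task 9 = 33+11 = 44
ES_Task 10 = max(EF_Task 4=33, EF_Task 5=40, EF_Task 8=14, EF_Task 9=44) = 44; EF_Task 10 = 44+7 = 51
Expected project duration μ = 51 days. Critical path: Task 1 → Task 3 → Task 6 → Task 9 → Task 10.

51 days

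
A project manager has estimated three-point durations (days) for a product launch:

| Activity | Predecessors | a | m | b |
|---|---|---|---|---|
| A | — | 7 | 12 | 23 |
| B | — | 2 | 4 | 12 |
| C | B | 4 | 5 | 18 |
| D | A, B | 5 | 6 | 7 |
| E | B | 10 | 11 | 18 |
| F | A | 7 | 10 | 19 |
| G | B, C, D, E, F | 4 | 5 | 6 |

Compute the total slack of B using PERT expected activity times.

7 days

te_A = (7 + 4·12 + 23)/6 = 78/6 = 13
te_B = (2 + 4·4 + 12)/6 = 30/6 = 5
te_C = (4 + 4·5 + 18)/6 = 42/6 = 7
te_D = (5 + 4·6 + 7)/6 = 36/6 = 6
te_E = (10 + 4·11 + 18)/6 = 72/6 = 12
te_F = (7 + 4·10 + 19)/6 = 66/6 = 11
te_G = (4 + 4·5 + 6)/6 = 30/6 = 5

Forward pass:
ES_A = 0; EF_A = 13
ES_B = 0; EF_B = 5
ES_C = 5; EF_C = 5+7 = 12
ES_D = max(EF_A=13, EF_B=5) = 13; EF_D = 13+6 = 19
ES_E = 5; EF_E = 5+12 = 17
ES_F = 13; EF_F = 13+11 = 24
ES_G = max(EF_B=5, EF_C=12, EF_D=19, EF_E=17, EF_F=24) = 24; EF_G = 24+5 = 29
Expected project duration μ = 29 days. Critical path: A → F → G.

Backward pass:
LF_G = 29; LS_G = 29−5 = 24
LF_F = LS_G = 24; LS_F = 24−11 = 13
LF_E = LS_G = 24; LS_E = 24−12 = 12
LF_D = LS_G = 24; LS_D = 24−6 = 18
LF_C = LS_G = 24; LS_C = 24−7 = 17
LF_B = min(LS_C=17, LS_D=18, LS_E=12, LS_G=24) = 12; LS_B = 12−5 = 7
LF_A = min(LS_D=18, LS_F=13) = 13; LS_A = 13−13 = 0
Slack_B = LS_B − ES_B = 7 − 0 = 7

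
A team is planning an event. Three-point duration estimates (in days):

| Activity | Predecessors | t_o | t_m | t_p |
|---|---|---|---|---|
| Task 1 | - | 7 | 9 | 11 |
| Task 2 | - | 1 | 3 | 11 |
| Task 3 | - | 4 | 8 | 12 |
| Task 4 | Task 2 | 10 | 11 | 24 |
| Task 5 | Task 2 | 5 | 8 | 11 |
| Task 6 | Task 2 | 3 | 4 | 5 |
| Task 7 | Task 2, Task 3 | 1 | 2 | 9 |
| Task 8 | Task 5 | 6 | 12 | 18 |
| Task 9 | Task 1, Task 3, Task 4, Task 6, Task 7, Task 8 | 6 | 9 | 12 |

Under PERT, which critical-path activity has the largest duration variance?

Task 8

te_Task 1 = (7 + 4·9 + 11)/6 = 54/6 = 9; σ²_Task 1 = ((11−7)/6)² = 0.444
te_Task 2 = (1 + 4·3 + 11)/6 = 24/6 = 4; σ²_Task 2 = ((11−1)/6)² = 2.778
te_Task 3 = (4 + 4·8 + 12)/6 = 48/6 = 8; σ²_Task 3 = ((12−4)/6)² = 1.778
te_Task 4 = (10 + 4·11 + 24)/6 = 78/6 = 13; σ²_Task 4 = ((24−10)/6)² = 5.444
te_Task 5 = (5 + 4·8 + 11)/6 = 48/6 = 8; σ²_Task 5 = ((11−5)/6)² = 1.000
te_Task 6 = (3 + 4·4 + 5)/6 = 24/6 = 4; σ²_Task 6 = ((5−3)/6)² = 0.111
te_Task 7 = (1 + 4·2 + 9)/6 = 18/6 = 3; σ²_Task 7 = ((9−1)/6)² = 1.778
te_Task 8 = (6 + 4·12 + 18)/6 = 72/6 = 12; σ²_Task 8 = ((18−6)/6)² = 4.000
te_Task 9 = (6 + 4·9 + 12)/6 = 54/6 = 9; σ²_Task 9 = ((12−6)/6)² = 1.000

Forward pass:
ES_Task 1 = 0; EF_Task 1 = 9
ES_Task 2 = 0; EF_Task 2 = 4
ES_Task 3 = 0; EF_Task 3 = 8
ES_Task 4 = 4; EF_Task 4 = 4+13 = 17
ES_Task 5 = 4; EF_Task 5 = 4+8 = 12
ES_Task 6 = 4; EF_Task 6 = 4+4 = 8
ES_Task 7 = max(EF_Task 2=4, EF_Task 3=8) = 8; EF_Task 7 = 8+3 = 11
ES_Task 8 = 12; EF_Task 8 = 12+12 = 24
ES_Task 9 = max(EF_Task 1=9, EF_Task 3=8, EF_Task 4=17, EF_Task 6=8, EF_Task 7=11, EF_Task 8=24) = 24; EF_Task 9 = 24+9 = 33
Expected project duration μ = 33 days. Critical path: Task 2 → Task 5 → Task 8 → Task 9.

Variances on critical path: σ²_Task 2=2.778, σ²_Task 5=1.000, σ²_Task 8=4.000, σ²_Task 9=1.000.
Largest is σ²_Task 8 = 4.000.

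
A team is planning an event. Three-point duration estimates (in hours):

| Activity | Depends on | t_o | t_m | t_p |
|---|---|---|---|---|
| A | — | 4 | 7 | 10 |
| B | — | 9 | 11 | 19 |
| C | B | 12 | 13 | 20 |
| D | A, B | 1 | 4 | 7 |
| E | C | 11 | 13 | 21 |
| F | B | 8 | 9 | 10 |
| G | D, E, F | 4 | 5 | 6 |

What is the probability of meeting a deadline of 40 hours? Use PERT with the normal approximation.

0.033

te_A = (4 + 4·7 + 10)/6 = 42/6 = 7; σ²_A = ((10−4)/6)² = 1.000
te_B = (9 + 4·11 + 19)/6 = 72/6 = 12; σ²_B = ((19−9)/6)² = 2.778
te_C = (12 + 4·13 + 20)/6 = 84/6 = 14; σ²_C = ((20−12)/6)² = 1.778
te_D = (1 + 4·4 + 7)/6 = 24/6 = 4; σ²_D = ((7−1)/6)² = 1.000
te_E = (11 + 4·13 + 21)/6 = 84/6 = 14; σ²_E = ((21−11)/6)² = 2.778
te_F = (8 + 4·9 + 10)/6 = 54/6 = 9; σ²_F = ((10−8)/6)² = 0.111
te_G = (4 + 4·5 + 6)/6 = 30/6 = 5; σ²_G = ((6−4)/6)² = 0.111

Forward pass:
ES_A = 0; EF_A = 7
ES_B = 0; EF_B = 12
ES_C = 12; EF_C = 12+14 = 26
ES_D = max(EF_A=7, EF_B=12) = 12; EF_D = 12+4 = 16
ES_E = 26; EF_E = 26+14 = 40
ES_F = 12; EF_F = 12+9 = 21
ES_G = max(EF_D=16, EF_E=40, EF_F=21) = 40; EF_G = 40+5 = 45
Expected project duration μ = 45 hours. Critical path: B → C → E → G.

Variance along critical path = 2.778 + 1.778 + 2.778 + 0.111 = 7.444; σ = √7.444 = 2.728 hours.
Z = (40 − 45) / 2.728 = -1.833
P(T ≤ 40) = Φ(-1.833) ≈ 0.033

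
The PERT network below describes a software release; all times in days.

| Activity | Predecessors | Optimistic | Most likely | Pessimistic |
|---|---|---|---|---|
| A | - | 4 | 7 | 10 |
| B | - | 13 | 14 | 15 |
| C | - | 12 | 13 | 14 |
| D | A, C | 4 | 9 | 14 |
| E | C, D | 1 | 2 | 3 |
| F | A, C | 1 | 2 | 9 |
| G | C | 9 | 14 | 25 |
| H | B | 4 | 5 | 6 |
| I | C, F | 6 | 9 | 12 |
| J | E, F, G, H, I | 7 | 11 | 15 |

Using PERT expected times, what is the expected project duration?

te_A = (4 + 4·7 + 10)/6 = 42/6 = 7
te_B = (13 + 4·14 + 15)/6 = 84/6 = 14
te_C = (12 + 4·13 + 14)/6 = 78/6 = 13
te_D = (4 + 4·9 + 14)/6 = 54/6 = 9
te_E = (1 + 4·2 + 3)/6 = 12/6 = 2
te_F = (1 + 4·2 + 9)/6 = 18/6 = 3
te_G = (9 + 4·14 + 25)/6 = 90/6 = 15
te_H = (4 + 4·5 + 6)/6 = 30/6 = 5
te_I = (6 + 4·9 + 12)/6 = 54/6 = 9
te_J = (7 + 4·11 + 15)/6 = 66/6 = 11

Forward pass:
ES_A = 0; EF_A = 7
ES_B = 0; EF_B = 14
ES_C = 0; EF_C = 13
ES_D = max(EF_A=7, EF_C=13) = 13; EF_D = 13+9 = 22
ES_E = max(EF_C=13, EF_D=22) = 22; EF_E = 22+2 = 24
ES_F = max(EF_A=7, EF_C=13) = 13; EF_F = 13+3 = 16
ES_G = 13; EF_G = 13+15 = 28
ES_H = 14; EF_H = 14+5 = 19
ES_I = max(EF_C=13, EF_F=16) = 16; EF_I = 16+9 = 25
ES_J = max(EF_E=24, EF_F=16, EF_G=28, EF_H=19, EF_I=25) = 28; EF_J = 28+11 = 39
Expected project duration μ = 39 days. Critical path: C → G → J.

39 days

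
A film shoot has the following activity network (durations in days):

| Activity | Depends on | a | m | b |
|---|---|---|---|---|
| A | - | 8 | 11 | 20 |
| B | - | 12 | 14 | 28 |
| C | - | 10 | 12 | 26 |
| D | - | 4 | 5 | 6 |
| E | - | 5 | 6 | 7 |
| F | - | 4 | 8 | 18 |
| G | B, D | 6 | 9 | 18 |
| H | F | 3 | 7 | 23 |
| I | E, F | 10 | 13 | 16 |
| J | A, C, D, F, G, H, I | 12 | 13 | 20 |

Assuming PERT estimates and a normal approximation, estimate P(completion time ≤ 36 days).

0.133

te_A = (8 + 4·11 + 20)/6 = 72/6 = 12; σ²_A = ((20−8)/6)² = 4.000
te_B = (12 + 4·14 + 28)/6 = 96/6 = 16; σ²_B = ((28−12)/6)² = 7.111
te_C = (10 + 4·12 + 26)/6 = 84/6 = 14; σ²_C = ((26−10)/6)² = 7.111
te_D = (4 + 4·5 + 6)/6 = 30/6 = 5; σ²_D = ((6−4)/6)² = 0.111
te_E = (5 + 4·6 + 7)/6 = 36/6 = 6; σ²_E = ((7−5)/6)² = 0.111
te_F = (4 + 4·8 + 18)/6 = 54/6 = 9; σ²_F = ((18−4)/6)² = 5.444
te_G = (6 + 4·9 + 18)/6 = 60/6 = 10; σ²_G = ((18−6)/6)² = 4.000
te_H = (3 + 4·7 + 23)/6 = 54/6 = 9; σ²_H = ((23−3)/6)² = 11.111
te_I = (10 + 4·13 + 16)/6 = 78/6 = 13; σ²_I = ((16−10)/6)² = 1.000
te_J = (12 + 4·13 + 20)/6 = 84/6 = 14; σ²_J = ((20−12)/6)² = 1.778

Forward pass:
ES_A = 0; EF_A = 12
ES_B = 0; EF_B = 16
ES_C = 0; EF_C = 14
ES_D = 0; EF_D = 5
ES_E = 0; EF_E = 6
ES_F = 0; EF_F = 9
ES_G = max(EF_B=16, EF_D=5) = 16; EF_G = 16+10 = 26
ES_H = 9; EF_H = 9+9 = 18
ES_I = max(EF_E=6, EF_F=9) = 9; EF_I = 9+13 = 22
ES_J = max(EF_A=12, EF_C=14, EF_D=5, EF_F=9, EF_G=26, EF_H=18, EF_I=22) = 26; EF_J = 26+14 = 40
Expected project duration μ = 40 days. Critical path: B → G → J.

Variance along critical path = 7.111 + 4.000 + 1.778 = 12.889; σ = √12.889 = 3.590 days.
Z = (36 − 40) / 3.590 = -1.114
P(T ≤ 36) = Φ(-1.114) ≈ 0.133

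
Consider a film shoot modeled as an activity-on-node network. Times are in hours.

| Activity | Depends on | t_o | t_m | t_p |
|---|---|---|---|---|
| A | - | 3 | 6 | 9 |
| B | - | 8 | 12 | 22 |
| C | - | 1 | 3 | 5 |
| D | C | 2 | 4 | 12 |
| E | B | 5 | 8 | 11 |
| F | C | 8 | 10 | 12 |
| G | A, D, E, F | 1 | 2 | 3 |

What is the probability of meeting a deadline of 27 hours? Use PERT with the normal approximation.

0.941

te_A = (3 + 4·6 + 9)/6 = 36/6 = 6; σ²_A = ((9−3)/6)² = 1.000
te_B = (8 + 4·12 + 22)/6 = 78/6 = 13; σ²_B = ((22−8)/6)² = 5.444
te_C = (1 + 4·3 + 5)/6 = 18/6 = 3; σ²_C = ((5−1)/6)² = 0.444
te_D = (2 + 4·4 + 12)/6 = 30/6 = 5; σ²_D = ((12−2)/6)² = 2.778
te_E = (5 + 4·8 + 11)/6 = 48/6 = 8; σ²_E = ((11−5)/6)² = 1.000
te_F = (8 + 4·10 + 12)/6 = 60/6 = 10; σ²_F = ((12−8)/6)² = 0.444
te_G = (1 + 4·2 + 3)/6 = 12/6 = 2; σ²_G = ((3−1)/6)² = 0.111

Forward pass:
ES_A = 0; EF_A = 6
ES_B = 0; EF_B = 13
ES_C = 0; EF_C = 3
ES_D = 3; EF_D = 3+5 = 8
ES_E = 13; EF_E = 13+8 = 21
ES_F = 3; EF_F = 3+10 = 13
ES_G = max(EF_A=6, EF_D=8, EF_E=21, EF_F=13) = 21; EF_G = 21+2 = 23
Expected project duration μ = 23 hours. Critical path: B → E → G.

Variance along critical path = 5.444 + 1.000 + 0.111 = 6.556; σ = √6.556 = 2.560 hours.
Z = (27 − 23) / 2.560 = 1.562
P(T ≤ 27) = Φ(1.562) ≈ 0.941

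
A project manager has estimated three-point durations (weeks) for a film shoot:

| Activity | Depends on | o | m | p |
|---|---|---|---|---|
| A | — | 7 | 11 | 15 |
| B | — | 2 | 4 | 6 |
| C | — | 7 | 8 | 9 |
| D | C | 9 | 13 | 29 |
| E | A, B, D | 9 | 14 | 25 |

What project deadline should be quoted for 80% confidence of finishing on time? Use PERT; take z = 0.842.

te_A = (7 + 4·11 + 15)/6 = 66/6 = 11; σ²_A = ((15−7)/6)² = 1.778
te_B = (2 + 4·4 + 6)/6 = 24/6 = 4; σ²_B = ((6−2)/6)² = 0.444
te_C = (7 + 4·8 + 9)/6 = 48/6 = 8; σ²_C = ((9−7)/6)² = 0.111
te_D = (9 + 4·13 + 29)/6 = 90/6 = 15; σ²_D = ((29−9)/6)² = 11.111
te_E = (9 + 4·14 + 25)/6 = 90/6 = 15; σ²_E = ((25−9)/6)² = 7.111

Forward pass:
ES_A = 0; EF_A = 11
ES_B = 0; EF_B = 4
ES_C = 0; EF_C = 8
ES_D = 8; EF_D = 8+15 = 23
ES_E = max(EF_A=11, EF_B=4, EF_D=23) = 23; EF_E = 23+15 = 38
Expected project duration μ = 38 weeks. Critical path: C → D → E.

Variance along critical path = 0.111 + 11.111 + 7.111 = 18.333; σ = 4.282 weeks.
D = μ + z·σ = 38 + 0.842·4.282 = 41.6 weeks

41.6 weeks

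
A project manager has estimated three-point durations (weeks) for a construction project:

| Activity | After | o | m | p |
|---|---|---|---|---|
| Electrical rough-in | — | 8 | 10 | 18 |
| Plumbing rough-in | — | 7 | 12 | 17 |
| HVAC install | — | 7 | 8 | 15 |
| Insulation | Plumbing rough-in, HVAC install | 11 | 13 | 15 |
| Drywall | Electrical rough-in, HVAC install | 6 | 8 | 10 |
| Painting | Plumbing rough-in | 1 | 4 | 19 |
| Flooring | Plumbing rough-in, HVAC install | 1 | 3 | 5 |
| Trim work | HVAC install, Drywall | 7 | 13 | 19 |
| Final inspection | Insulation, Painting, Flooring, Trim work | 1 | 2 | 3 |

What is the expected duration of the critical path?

te_Electrical rough-in = (8 + 4·10 + 18)/6 = 66/6 = 11
te_Plumbing rough-in = (7 + 4·12 + 17)/6 = 72/6 = 12
te_HVAC install = (7 + 4·8 + 15)/6 = 54/6 = 9
te_Insulation = (11 + 4·13 + 15)/6 = 78/6 = 13
te_Drywall = (6 + 4·8 + 10)/6 = 48/6 = 8
te_Painting = (1 + 4·4 + 19)/6 = 36/6 = 6
te_Flooring = (1 + 4·3 + 5)/6 = 18/6 = 3
te_Trim work = (7 + 4·13 + 19)/6 = 78/6 = 13
te_Final inspection = (1 + 4·2 + 3)/6 = 12/6 = 2

Forward pass:
ES_Electrical rough-in = 0; EF_Electrical rough-in = 11
ES_Plumbing rough-in = 0; EF_Plumbing rough-in = 12
ES_HVAC install = 0; EF_HVAC install = 9
ES_Insulation = max(EF_Plumbing rough-in=12, EF_HVAC install=9) = 12; EF_Insulation = 12+13 = 25
ES_Drywall = max(EF_Electrical rough-in=11, EF_HVAC install=9) = 11; EF_Drywall = 11+8 = 19
ES_Painting = 12; EF_Painting = 12+6 = 18
ES_Flooring = max(EF_Plumbing rough-in=12, EF_HVAC install=9) = 12; EF_Flooring = 12+3 = 15
ES_Trim work = max(EF_HVAC install=9, EF_Drywall=19) = 19; EF_Trim work = 19+13 = 32
ES_Final inspection = max(EF_Insulation=25, EF_Painting=18, EF_Flooring=15, EF_Trim work=32) = 32; EF_Final inspection = 32+2 = 34
Expected project duration μ = 34 weeks. Critical path: Electrical rough-in → Drywall → Trim work → Final inspection.

34 weeks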